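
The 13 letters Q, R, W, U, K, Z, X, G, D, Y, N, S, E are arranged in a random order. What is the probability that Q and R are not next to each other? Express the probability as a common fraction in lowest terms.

11/13

There are 13! = 6227020800 arrangements.
Arrangements with Q and R adjacent: 2·12! = 958003200.
So not adjacent: 6227020800 − 958003200 = 5269017600, probability 5269017600/6227020800 = 11/13.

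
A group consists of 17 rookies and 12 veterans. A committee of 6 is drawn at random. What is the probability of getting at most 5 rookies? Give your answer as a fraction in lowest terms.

1271/1305

Total selections: C(29,6) = 475020.
The complement is exactly 6 rookies: C(17,6)·C(12,0) = 12376.
Probability = 1 − 12376/475020 = 462644/475020 = 1271/1305.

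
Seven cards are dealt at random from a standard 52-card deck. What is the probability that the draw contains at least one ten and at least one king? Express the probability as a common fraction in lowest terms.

3105873/16723070

There are C(52,7) = 133784560 possible draws.
By inclusion-exclusion on the complements, draws missing all tens or all kings: C(48,7) + C(48,7) − C(44,7) = 73629072 + 73629072 − 38320568 = 108937576.
So draws with at least one of each: 133784560 − 108937576 = 24846984, probability 24846984/133784560 = 3105873/16723070.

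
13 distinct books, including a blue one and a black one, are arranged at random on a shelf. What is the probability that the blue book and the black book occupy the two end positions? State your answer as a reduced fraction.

1/78

There are 13! = 6227020800 arrangements.
Place the blue book and the black book at the ends in 2 ways, arrange the remaining 11 in 11! = 39916800 ways: 2·39916800 = 79833600.
Probability = 79833600/6227020800 = 1/78.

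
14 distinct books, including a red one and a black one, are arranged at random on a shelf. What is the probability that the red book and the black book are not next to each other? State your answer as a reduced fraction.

There are 14! = 87178291200 arrangements.
Arrangements with the red book and the black book adjacent: 2·13! = 12454041600.
So not adjacent: 87178291200 − 12454041600 = 74724249600, probability 74724249600/87178291200 = 6/7.

6/7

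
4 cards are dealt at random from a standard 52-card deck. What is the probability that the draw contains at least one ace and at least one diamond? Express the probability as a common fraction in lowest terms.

There are C(52,4) = 270725 possible draws.
By inclusion-exclusion on the complements, draws missing all aces or all diamonds: C(48,4) + C(39,4) − C(36,4) = 194580 + 82251 − 58905 = 217926.
So draws with at least one of each: 270725 − 217926 = 52799, probability 52799/270725.

52799/270725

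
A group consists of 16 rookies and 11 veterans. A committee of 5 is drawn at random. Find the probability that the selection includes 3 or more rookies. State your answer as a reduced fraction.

Total selections: C(27,5) = 80730.
Favorable selections (3 or more rookies): C(16,3)·C(11,2) + C(16,4)·C(11,1) + C(16,5)·C(11,0) = 30800 + 20020 + 4368 = 55188.
Probability = 55188/80730 = 1022/1495.

1022/1495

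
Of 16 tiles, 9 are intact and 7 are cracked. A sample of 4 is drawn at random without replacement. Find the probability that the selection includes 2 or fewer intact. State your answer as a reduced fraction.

79/130

Total selections: C(16,4) = 1820.
Count the complement (more than 2 intact): C(9,3)·C(7,1) + C(9,4)·C(7,0) = 588 + 126 = 714.
Probability = 1 − 714/1820 = 1106/1820 = 79/130.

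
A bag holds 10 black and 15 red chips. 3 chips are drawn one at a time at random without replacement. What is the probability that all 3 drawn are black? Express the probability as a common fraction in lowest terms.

6/115

Multiply the conditional probabilities at each draw: 10/25 · 9/24 · 8/23 = 720/13800 = 6/115.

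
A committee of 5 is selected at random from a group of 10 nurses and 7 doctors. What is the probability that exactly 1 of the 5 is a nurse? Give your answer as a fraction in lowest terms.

25/442

There are C(17,5) = 6188 ways to choose 5 from 17.
Selections with exactly 1 nurse: choose 1 of the 10 nurses and 4 of the 7 doctors, C(10,1)·C(7,4) = 10·35 = 350.
Probability = 350/6188 = 25/442.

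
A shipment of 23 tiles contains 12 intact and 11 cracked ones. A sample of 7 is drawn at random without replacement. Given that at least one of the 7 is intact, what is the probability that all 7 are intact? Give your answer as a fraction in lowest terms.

Work in counts. Selections with at least one intact: C(23,7) − C(11,7) = 245157 − 330 = 244827.
Of those, selections where all 7 are intact: C(12,7) = 792.
Conditional probability = 792/244827 = 8/2473.

8/2473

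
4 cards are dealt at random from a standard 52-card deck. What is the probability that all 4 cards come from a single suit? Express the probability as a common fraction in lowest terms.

There are C(52,4) = 270725 possible 4-card hands.
Hands of one suit: 4 suits × C(13,4) = 4·715 = 2860.
Probability = 2860/270725 = 44/4165.

44/4165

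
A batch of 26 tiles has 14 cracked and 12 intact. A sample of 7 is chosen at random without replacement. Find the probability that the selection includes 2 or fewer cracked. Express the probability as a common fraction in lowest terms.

There are C(26,7) = 657800 ways to choose the 7.
Favorable selections (2 or fewer cracked): C(14,0)·C(12,7) + C(14,1)·C(12,6) + C(14,2)·C(12,5) = 792 + 12936 + 72072 = 85800.
Probability = 85800/657800 = 3/23.

3/23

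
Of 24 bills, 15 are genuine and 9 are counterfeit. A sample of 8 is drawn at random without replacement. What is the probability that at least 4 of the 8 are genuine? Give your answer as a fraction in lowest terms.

74308/81719

There are C(24,8) = 735471 ways to choose the 8.
Count the complement (fewer than 4 genuine): C(15,0)·C(9,8) + C(15,1)·C(9,7) + C(15,2)·C(9,6) + C(15,3)·C(9,5) = 9 + 540 + 8820 + 57330 = 66699.
Probability = 1 − 66699/735471 = 668772/735471 = 74308/81719.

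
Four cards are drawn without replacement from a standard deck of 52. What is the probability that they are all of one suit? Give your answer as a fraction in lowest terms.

There are C(52,4) = 270725 possible 4-card hands.
Hands of one suit: 4 suits × C(13,4) = 4·715 = 2860.
Probability = 2860/270725 = 44/4165.

44/4165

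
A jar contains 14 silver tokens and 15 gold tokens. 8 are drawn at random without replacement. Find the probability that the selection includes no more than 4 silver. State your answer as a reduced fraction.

Total selections: C(29,8) = 4292145.
Count the complement (more than 4 silver): C(14,5)·C(15,3) + C(14,6)·C(15,2) + C(14,7)·C(15,1) + C(14,8)·C(15,0) = 910910 + 315315 + 51480 + 3003 = 1280708.
Probability = 1 − 1280708/4292145 = 3011437/4292145 = 21059/30015.

21059/30015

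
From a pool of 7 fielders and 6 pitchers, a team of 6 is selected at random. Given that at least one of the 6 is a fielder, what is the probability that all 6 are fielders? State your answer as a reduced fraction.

Work in counts. Selections with at least one fielder: C(13,6) − C(6,6) = 1716 − 1 = 1715.
Of those, selections where all 6 are fielders: C(7,6) = 7.
Conditional probability = 7/1715 = 1/245.

1/245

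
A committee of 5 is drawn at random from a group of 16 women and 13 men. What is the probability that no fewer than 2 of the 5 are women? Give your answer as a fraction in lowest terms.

Total selections: C(29,5) = 118755.
Count the complement (fewer than 2 women): C(16,0)·C(13,5) + C(16,1)·C(13,4) = 1287 + 11440 = 12727.
Probability = 1 − 12727/118755 = 106028/118755 = 8156/9135.

8156/9135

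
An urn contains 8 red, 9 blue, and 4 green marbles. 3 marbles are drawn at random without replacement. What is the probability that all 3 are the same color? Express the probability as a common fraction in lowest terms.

There are C(21,3) = 1330 ways to draw 3 marbles.
All same color: C(8,3) + C(9,3) + C(4,3) = 56 + 84 + 4 = 144.
Probability = 144/1330 = 72/665.

72/665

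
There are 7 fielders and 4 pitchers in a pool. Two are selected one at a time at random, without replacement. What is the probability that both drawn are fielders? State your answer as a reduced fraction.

21/55

Multiply the conditional probabilities at each draw: 7/11 · 6/10 = 42/110 = 21/55.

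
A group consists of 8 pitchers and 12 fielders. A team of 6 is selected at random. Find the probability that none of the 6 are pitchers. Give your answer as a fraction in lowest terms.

77/3230

There are C(20,6) = 38760 possible selections.
Selections with no pitchers (all fielders): C(12,6) = 924.
Probability = 924/38760 = 77/3230.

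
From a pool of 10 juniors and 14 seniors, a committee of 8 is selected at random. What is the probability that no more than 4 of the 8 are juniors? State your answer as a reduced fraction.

6292/7429

Total selections: C(24,8) = 735471.
Count the complement (more than 4 juniors): C(10,5)·C(14,3) + C(10,6)·C(14,2) + C(10,7)·C(14,1) + C(10,8)·C(14,0) = 91728 + 19110 + 1680 + 45 = 112563.
Probability = 1 − 112563/735471 = 622908/735471 = 6292/7429.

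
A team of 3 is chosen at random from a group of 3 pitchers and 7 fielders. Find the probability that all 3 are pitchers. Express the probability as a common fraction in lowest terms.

1/120

There are C(10,3) = 120 possible selections.
Selections with all pitchers: C(3,3) = 1.
Probability = 1/120.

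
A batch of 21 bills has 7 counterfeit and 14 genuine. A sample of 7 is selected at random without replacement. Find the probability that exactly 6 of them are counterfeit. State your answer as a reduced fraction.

The sample space is all 7-subsets of the 21: C(21,7) = 116280.
Selections with exactly 6 counterfeit: choose 6 of the 7 counterfeit and 1 of the 14 genuine, C(7,6)·C(14,1) = 7·14 = 98.
Probability = 98/116280 = 49/58140.

49/58140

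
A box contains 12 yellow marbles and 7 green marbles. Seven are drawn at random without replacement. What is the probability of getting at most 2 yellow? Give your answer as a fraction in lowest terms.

There are C(19,7) = 50388 ways to choose the 7.
Favorable selections (at most 2 yellow): C(12,0)·C(7,7) + C(12,1)·C(7,6) + C(12,2)·C(7,5) = 1 + 84 + 1386 = 1471.
Probability = 1471/50388.

1471/50388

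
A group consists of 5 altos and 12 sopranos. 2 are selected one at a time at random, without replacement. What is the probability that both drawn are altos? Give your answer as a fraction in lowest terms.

5/68

Multiply the conditional probabilities at each draw: 5/17 · 4/16 = 20/272 = 5/68.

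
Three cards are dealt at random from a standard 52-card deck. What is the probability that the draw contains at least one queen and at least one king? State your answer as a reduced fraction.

There are C(52,3) = 22100 possible draws.
By inclusion-exclusion on the complements, draws missing all queens or all kings: C(48,3) + C(48,3) − C(44,3) = 17296 + 17296 − 13244 = 21348.
So draws with at least one of each: 22100 − 21348 = 752, probability 752/22100 = 188/5525.

188/5525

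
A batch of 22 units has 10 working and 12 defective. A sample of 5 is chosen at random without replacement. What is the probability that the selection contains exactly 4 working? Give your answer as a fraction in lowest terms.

20/209

There are C(22,5) = 26334 ways to choose 5 from 22.
Selections with exactly 4 working: choose 4 of the 10 working and 1 of the 12 defective, C(10,4)·C(12,1) = 210·12 = 2520.
Probability = 2520/26334 = 20/209.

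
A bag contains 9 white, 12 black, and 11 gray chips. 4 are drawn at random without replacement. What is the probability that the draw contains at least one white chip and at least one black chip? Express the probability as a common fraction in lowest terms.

2259/3596

There are C(32,4) = 35960 possible draws.
By inclusion-exclusion on the complements, draws missing all white or all black: C(23,4) + C(20,4) − C(11,4) = 8855 + 4845 − 330 = 13370.
So draws with at least one of each: 35960 − 13370 = 22590, probability 22590/35960 = 2259/3596.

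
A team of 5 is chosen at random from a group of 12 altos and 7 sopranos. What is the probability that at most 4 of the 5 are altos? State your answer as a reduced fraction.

There are C(19,5) = 11628 ways to choose the 5.
The complement is exactly 5 altos: C(12,5)·C(7,0) = 792.
Probability = 1 − 792/11628 = 10836/11628 = 301/323.

301/323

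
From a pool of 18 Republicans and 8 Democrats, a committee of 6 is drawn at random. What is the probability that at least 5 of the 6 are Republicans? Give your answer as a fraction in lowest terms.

6222/16445

Total selections: C(26,6) = 230230.
Favorable selections (at least 5 Republicans): C(18,5)·C(8,1) + C(18,6)·C(8,0) = 68544 + 18564 = 87108.
Probability = 87108/230230 = 6222/16445.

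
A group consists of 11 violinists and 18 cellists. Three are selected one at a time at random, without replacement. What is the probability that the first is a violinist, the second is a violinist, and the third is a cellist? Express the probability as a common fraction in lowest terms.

Multiply the conditional probabilities at each draw: 11/29 · 10/28 · 18/27 = 1980/21924 = 55/609.

55/609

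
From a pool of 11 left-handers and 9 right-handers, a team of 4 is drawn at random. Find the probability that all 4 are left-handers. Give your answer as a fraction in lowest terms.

There are C(20,4) = 4845 possible selections.
Selections with all left-handers: C(11,4) = 330.
Probability = 330/4845 = 22/323.

22/323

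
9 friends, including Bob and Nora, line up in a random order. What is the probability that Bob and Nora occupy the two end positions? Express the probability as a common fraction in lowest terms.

There are 9! = 362880 arrangements.
Place Bob and Nora at the ends in 2 ways, arrange the remaining 7 in 7! = 5040 ways: 2·5040 = 10080.
Probability = 10080/362880 = 1/36.

1/36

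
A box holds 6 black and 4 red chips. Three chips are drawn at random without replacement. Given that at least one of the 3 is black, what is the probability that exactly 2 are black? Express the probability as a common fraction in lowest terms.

15/29

Work in counts. Selections with at least one black: C(10,3) − C(4,3) = 120 − 4 = 116.
Of those, selections where exactly 2 are black: C(6,2)·C(4,1) = 15·4 = 60.
Conditional probability = 60/116 = 15/29.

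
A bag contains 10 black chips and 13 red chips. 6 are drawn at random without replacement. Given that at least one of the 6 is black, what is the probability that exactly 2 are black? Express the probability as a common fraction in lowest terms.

Work in counts. Selections with at least one black: C(23,6) − C(13,6) = 100947 − 1716 = 99231.
Of those, selections where exactly 2 are black: C(10,2)·C(13,4) = 45·715 = 32175.
Conditional probability = 32175/99231 = 975/3007.

975/3007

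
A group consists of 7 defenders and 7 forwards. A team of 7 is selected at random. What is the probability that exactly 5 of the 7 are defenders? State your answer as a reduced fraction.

Total number of selections: C(14,7) = 3432.
Selections with exactly 5 defenders: choose 5 of the 7 defenders and 2 of the 7 forwards, C(7,5)·C(7,2) = 21·21 = 441.
Probability = 441/3432 = 147/1144.

147/1144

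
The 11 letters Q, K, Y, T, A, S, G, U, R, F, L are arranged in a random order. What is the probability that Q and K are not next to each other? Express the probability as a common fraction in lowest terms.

9/11

There are 11! = 39916800 arrangements.
Arrangements with Q and K adjacent: 2·10! = 7257600.
So not adjacent: 39916800 − 7257600 = 32659200, probability 32659200/39916800 = 9/11.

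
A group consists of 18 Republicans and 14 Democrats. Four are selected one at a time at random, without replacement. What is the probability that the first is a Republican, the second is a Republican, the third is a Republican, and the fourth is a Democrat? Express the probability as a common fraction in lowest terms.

Multiply the conditional probabilities at each draw: 18/32 · 17/31 · 16/30 · 14/29 = 68544/863040 = 357/4495.

357/4495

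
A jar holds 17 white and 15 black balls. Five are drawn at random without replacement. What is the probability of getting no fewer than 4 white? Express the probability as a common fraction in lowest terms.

187/899

There are C(32,5) = 201376 ways to choose the 5.
Favorable selections (no fewer than 4 white): C(17,4)·C(15,1) + C(17,5)·C(15,0) = 35700 + 6188 = 41888.
Probability = 41888/201376 = 187/899.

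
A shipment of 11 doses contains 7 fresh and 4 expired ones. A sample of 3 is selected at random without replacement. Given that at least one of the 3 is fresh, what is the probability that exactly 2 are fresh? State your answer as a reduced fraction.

12/23

Work in counts. Selections with at least one fresh: C(11,3) − C(4,3) = 165 − 4 = 161.
Of those, selections where exactly 2 are fresh: C(7,2)·C(4,1) = 21·4 = 84.
Conditional probability = 84/161 = 12/23.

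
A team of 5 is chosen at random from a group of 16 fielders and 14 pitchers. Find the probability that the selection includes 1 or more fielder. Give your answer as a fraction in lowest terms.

772/783

Total selections: C(30,5) = 142506.
The complement is all 5 are pitchers: C(14,5) = 2002.
Probability = 1 − 2002/142506 = 140504/142506 = 772/783.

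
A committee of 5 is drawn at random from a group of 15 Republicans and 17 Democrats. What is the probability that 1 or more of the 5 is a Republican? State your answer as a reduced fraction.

6971/7192

Total selections: C(32,5) = 201376.
The complement is all 5 are Democrats: C(17,5) = 6188.
Probability = 1 − 6188/201376 = 195188/201376 = 6971/7192.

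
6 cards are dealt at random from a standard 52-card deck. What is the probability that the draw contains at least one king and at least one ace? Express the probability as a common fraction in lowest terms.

There are C(52,6) = 20358520 possible draws.
By inclusion-exclusion on the complements, draws missing all kings or all aces: C(48,6) + C(48,6) − C(44,6) = 12271512 + 12271512 − 7059052 = 17483972.
So draws with at least one of each: 20358520 − 17483972 = 2874548, probability 2874548/20358520 = 718637/5089630.

718637/5089630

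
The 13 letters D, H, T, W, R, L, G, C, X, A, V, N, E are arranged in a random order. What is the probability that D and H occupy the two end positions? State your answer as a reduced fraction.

1/78

There are 13! = 6227020800 arrangements.
Place D and H at the ends in 2 ways, arrange the remaining 11 in 11! = 39916800 ways: 2·39916800 = 79833600.
Probability = 79833600/6227020800 = 1/78.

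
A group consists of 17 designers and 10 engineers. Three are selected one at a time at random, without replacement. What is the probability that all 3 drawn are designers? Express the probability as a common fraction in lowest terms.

136/585

Multiply the conditional probabilities at each draw: 17/27 · 16/26 · 15/25 = 4080/17550 = 136/585.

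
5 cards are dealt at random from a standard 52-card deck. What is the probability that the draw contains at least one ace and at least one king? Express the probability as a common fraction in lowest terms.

There are C(52,5) = 2598960 possible draws.
By inclusion-exclusion on the complements, draws missing all aces or all kings: C(48,5) + C(48,5) − C(44,5) = 1712304 + 1712304 − 1086008 = 2338600.
So draws with at least one of each: 2598960 − 2338600 = 260360, probability 260360/2598960 = 6509/64974.

6509/64974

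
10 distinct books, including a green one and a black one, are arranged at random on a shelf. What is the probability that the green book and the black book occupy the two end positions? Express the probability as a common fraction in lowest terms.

1/45

There are 10! = 3628800 arrangements.
Place the green book and the black book at the ends in 2 ways, arrange the remaining 8 in 8! = 40320 ways: 2·40320 = 80640.
Probability = 80640/3628800 = 1/45.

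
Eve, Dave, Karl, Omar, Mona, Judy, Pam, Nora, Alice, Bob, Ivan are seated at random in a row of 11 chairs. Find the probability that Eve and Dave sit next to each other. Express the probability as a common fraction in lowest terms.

There are 11! = 39916800 arrangements.
Treat Eve and Dave as a block: 10! arrangements of the blocks × 2 orders within the block = 2·3628800 = 7257600.
Probability = 7257600/39916800 = 2/11.

2/11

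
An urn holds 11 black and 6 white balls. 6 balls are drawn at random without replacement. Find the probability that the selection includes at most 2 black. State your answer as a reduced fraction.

Total selections: C(17,6) = 12376.
Favorable selections (at most 2 black): C(11,0)·C(6,6) + C(11,1)·C(6,5) + C(11,2)·C(6,4) = 1 + 66 + 825 = 892.
Probability = 892/12376 = 223/3094.

223/3094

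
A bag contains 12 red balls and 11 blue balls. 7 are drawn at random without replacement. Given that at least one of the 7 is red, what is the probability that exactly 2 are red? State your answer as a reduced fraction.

308/2473

Work in counts. Selections with at least one red: C(23,7) − C(11,7) = 245157 − 330 = 244827.
Of those, selections where exactly 2 are red: C(12,2)·C(11,5) = 66·462 = 30492.
Conditional probability = 30492/244827 = 308/2473.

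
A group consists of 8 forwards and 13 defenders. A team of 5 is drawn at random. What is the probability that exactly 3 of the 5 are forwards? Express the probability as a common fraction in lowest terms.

Total number of selections: C(21,5) = 20349.
Selections with exactly 3 forwards: choose 3 of the 8 forwards and 2 of the 13 defenders, C(8,3)·C(13,2) = 56·78 = 4368.
Probability = 4368/20349 = 208/969.

208/969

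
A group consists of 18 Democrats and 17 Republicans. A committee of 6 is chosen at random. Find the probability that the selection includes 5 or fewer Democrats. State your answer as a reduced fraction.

There are C(35,6) = 1623160 ways to choose the 6.
The complement is exactly 6 Democrats: C(18,6)·C(17,0) = 18564.
Probability = 1 − 18564/1623160 = 1604596/1623160 = 3371/3410.

3371/3410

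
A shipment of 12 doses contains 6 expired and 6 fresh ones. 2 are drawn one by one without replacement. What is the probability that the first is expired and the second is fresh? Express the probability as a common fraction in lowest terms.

Multiply the conditional probabilities at each draw: 6/12 · 6/11 = 36/132 = 3/11.

3/11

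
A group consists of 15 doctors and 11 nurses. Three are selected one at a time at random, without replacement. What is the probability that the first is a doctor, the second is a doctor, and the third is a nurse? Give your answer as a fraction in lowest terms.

77/520

Multiply the conditional probabilities at each draw: 15/26 · 14/25 · 11/24 = 2310/15600 = 77/520.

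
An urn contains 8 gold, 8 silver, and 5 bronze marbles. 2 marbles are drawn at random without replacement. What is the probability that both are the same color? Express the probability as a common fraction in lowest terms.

There are C(21,2) = 210 ways to draw 2 marbles.
All same color: C(8,2) + C(8,2) + C(5,2) = 28 + 28 + 10 = 66.
Probability = 66/210 = 11/35.

11/35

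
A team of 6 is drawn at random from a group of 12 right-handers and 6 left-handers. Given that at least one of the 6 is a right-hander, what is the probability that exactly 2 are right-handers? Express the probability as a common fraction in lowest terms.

Work in counts. Selections with at least one right-hander: C(18,6) − C(6,6) = 18564 − 1 = 18563.
Of those, selections where exactly 2 are right-handers: C(12,2)·C(6,4) = 66·15 = 990.
Conditional probability = 990/18563.

990/18563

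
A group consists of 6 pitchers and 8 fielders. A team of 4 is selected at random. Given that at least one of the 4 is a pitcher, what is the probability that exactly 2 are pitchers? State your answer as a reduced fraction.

Work in counts. Selections with at least one pitcher: C(14,4) − C(8,4) = 1001 − 70 = 931.
Of those, selections where exactly 2 are pitchers: C(6,2)·C(8,2) = 15·28 = 420.
Conditional probability = 420/931 = 60/133.

60/133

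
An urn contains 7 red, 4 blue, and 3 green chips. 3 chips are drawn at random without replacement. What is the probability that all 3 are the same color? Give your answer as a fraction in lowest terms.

10/91

There are C(14,3) = 364 ways to draw 3 chips.
All same color: C(7,3) + C(4,3) + C(3,3) = 35 + 4 + 1 = 40.
Probability = 40/364 = 10/91.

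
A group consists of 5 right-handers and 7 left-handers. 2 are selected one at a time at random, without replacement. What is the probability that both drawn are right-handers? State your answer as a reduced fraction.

Multiply the conditional probabilities at each draw: 5/12 · 4/11 = 20/132 = 5/33.

5/33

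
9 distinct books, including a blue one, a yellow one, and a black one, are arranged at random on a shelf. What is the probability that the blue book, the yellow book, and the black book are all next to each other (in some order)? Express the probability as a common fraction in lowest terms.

There are 9! = 362880 arrangements.
Treat the three as one block: 7! placements × 3! orders within the block = 5040·6 = 30240.
Probability = 30240/362880 = 1/12.

1/12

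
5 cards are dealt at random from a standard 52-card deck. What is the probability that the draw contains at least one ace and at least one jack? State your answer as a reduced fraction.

There are C(52,5) = 2598960 possible draws.
By inclusion-exclusion on the complements, draws missing all aces or all jacks: C(48,5) + C(48,5) − C(44,5) = 1712304 + 1712304 − 1086008 = 2338600.
So draws with at least one of each: 2598960 − 2338600 = 260360, probability 260360/2598960 = 6509/64974.

6509/64974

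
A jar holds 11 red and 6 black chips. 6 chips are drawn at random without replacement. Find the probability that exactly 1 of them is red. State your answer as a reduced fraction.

33/6188

The sample space is all 6-subsets of the 17: C(17,6) = 12376.
Selections with exactly 1 red: choose 1 of the 11 red and 5 of the 6 black, C(11,1)·C(6,5) = 11·6 = 66.
Probability = 66/12376 = 33/6188.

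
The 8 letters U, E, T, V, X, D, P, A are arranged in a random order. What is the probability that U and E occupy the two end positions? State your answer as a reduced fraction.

1/28

There are 8! = 40320 arrangements.
Place U and E at the ends in 2 ways, arrange the remaining 6 in 6! = 720 ways: 2·720 = 1440.
Probability = 1440/40320 = 1/28.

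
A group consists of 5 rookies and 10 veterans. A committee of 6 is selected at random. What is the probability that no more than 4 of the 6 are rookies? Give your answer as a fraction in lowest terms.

Total selections: C(15,6) = 5005.
The complement is exactly 5 rookies: C(5,5)·C(10,1) = 10.
Probability = 1 − 10/5005 = 4995/5005 = 999/1001.

999/1001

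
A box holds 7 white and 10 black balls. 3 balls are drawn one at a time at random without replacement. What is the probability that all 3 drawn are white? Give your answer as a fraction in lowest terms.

7/136

Multiply the conditional probabilities at each draw: 7/17 · 6/16 · 5/15 = 210/4080 = 7/136.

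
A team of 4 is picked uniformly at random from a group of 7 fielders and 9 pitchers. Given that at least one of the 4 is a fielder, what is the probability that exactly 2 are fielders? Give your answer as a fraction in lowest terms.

54/121

Work in counts. Selections with at least one fielder: C(16,4) − C(9,4) = 1820 − 126 = 1694.
Of those, selections where exactly 2 are fielders: C(7,2)·C(9,2) = 21·36 = 756.
Conditional probability = 756/1694 = 54/121.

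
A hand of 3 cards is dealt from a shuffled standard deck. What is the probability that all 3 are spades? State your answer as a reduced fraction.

11/850

There are C(52,3) = 22100 possible 3-card hands.
Hands that are all spades: C(13,3) = 286.
Probability = 286/22100 = 11/850.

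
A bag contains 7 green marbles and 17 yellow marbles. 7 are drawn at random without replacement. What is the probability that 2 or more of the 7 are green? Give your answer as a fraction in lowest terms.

There are C(24,7) = 346104 ways to choose the 7.
Count the complement (fewer than 2 green): C(7,0)·C(17,7) + C(7,1)·C(17,6) = 19448 + 86632 = 106080.
Probability = 1 − 106080/346104 = 240024/346104 = 10001/14421.

10001/14421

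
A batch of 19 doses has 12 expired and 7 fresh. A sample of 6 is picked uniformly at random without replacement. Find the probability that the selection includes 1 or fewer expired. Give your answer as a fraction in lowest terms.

37/3876

There are C(19,6) = 27132 ways to choose the 6.
Favorable selections (1 or fewer expired): C(12,0)·C(7,6) + C(12,1)·C(7,5) = 7 + 252 = 259.
Probability = 259/27132 = 37/3876.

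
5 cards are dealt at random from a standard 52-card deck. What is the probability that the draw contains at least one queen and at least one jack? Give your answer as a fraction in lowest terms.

6509/64974

There are C(52,5) = 2598960 possible draws.
By inclusion-exclusion on the complements, draws missing all queens or all jacks: C(48,5) + C(48,5) − C(44,5) = 1712304 + 1712304 − 1086008 = 2338600.
So draws with at least one of each: 2598960 − 2338600 = 260360, probability 260360/2598960 = 6509/64974.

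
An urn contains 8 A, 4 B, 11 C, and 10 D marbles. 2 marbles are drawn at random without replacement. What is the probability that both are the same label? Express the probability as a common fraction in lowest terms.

67/264

There are C(33,2) = 528 ways to draw 2 marbles.
All same label: C(8,2) + C(4,2) + C(11,2) + C(10,2) = 28 + 6 + 55 + 45 = 134.
Probability = 134/528 = 67/264.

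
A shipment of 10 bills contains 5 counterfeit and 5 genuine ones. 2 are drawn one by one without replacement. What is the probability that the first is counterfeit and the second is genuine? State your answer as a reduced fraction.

Multiply the conditional probabilities at each draw: 5/10 · 5/9 = 25/90 = 5/18.

5/18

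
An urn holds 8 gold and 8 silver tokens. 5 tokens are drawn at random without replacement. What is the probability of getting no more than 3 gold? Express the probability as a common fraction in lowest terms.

There are C(16,5) = 4368 ways to choose the 5.
Count the complement (more than 3 gold): C(8,4)·C(8,1) + C(8,5)·C(8,0) = 560 + 56 = 616.
Probability = 1 − 616/4368 = 3752/4368 = 67/78.

67/78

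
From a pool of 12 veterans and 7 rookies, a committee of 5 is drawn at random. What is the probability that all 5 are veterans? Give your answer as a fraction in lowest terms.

There are C(19,5) = 11628 possible selections.
Selections with all veterans: C(12,5) = 792.
Probability = 792/11628 = 22/323.

22/323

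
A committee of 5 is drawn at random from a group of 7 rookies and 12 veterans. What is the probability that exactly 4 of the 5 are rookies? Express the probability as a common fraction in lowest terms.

Total number of selections: C(19,5) = 11628.
Selections with exactly 4 rookies: choose 4 of the 7 rookies and 1 of the 12 veterans, C(7,4)·C(12,1) = 35·12 = 420.
Probability = 420/11628 = 35/969.

35/969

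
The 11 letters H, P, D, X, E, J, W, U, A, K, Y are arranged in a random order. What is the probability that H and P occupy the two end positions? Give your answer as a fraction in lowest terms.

1/55

There are 11! = 39916800 arrangements.
Place H and P at the ends in 2 ways, arrange the remaining 9 in 9! = 362880 ways: 2·362880 = 725760.
Probability = 725760/39916800 = 1/55.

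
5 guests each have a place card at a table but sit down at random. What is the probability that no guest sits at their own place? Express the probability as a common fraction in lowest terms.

There are 5! = 120 seatings.
By inclusion-exclusion, seatings with no fixed points: C(5,0)·5! − C(5,1)·4! + C(5,2)·3! − C(5,3)·2! + C(5,4)·1! − C(5,5)·0! = 44.
Probability = 44/120 = 11/30.

11/30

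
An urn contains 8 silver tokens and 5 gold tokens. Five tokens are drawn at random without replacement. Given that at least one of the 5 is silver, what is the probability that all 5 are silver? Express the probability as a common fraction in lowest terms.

28/643

Work in counts. Selections with at least one silver: C(13,5) − C(5,5) = 1287 − 1 = 1286.
Of those, selections where all 5 are silver: C(8,5) = 56.
Conditional probability = 56/1286 = 28/643.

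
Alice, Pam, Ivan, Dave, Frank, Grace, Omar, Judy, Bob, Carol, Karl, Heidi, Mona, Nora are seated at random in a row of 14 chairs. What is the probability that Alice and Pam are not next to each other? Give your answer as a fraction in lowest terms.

6/7

There are 14! = 87178291200 arrangements.
Arrangements with Alice and Pam adjacent: 2·13! = 12454041600.
So not adjacent: 87178291200 − 12454041600 = 74724249600, probability 74724249600/87178291200 = 6/7.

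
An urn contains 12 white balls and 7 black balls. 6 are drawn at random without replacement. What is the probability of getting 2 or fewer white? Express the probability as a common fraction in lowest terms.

There are C(19,6) = 27132 ways to choose the 6.
Favorable selections (2 or fewer white): C(12,0)·C(7,6) + C(12,1)·C(7,5) + C(12,2)·C(7,4) = 7 + 252 + 2310 = 2569.
Probability = 2569/27132 = 367/3876.

367/3876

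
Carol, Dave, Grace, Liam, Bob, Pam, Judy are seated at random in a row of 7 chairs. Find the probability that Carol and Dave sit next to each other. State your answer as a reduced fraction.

2/7

There are 7! = 5040 arrangements.
Treat Carol and Dave as a block: 6! arrangements of the blocks × 2 orders within the block = 2·720 = 1440.
Probability = 1440/5040 = 2/7.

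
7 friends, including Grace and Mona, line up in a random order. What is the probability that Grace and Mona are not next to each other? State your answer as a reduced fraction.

5/7

There are 7! = 5040 arrangements.
Arrangements with Grace and Mona adjacent: 2·6! = 1440.
So not adjacent: 5040 − 1440 = 3600, probability 3600/5040 = 5/7.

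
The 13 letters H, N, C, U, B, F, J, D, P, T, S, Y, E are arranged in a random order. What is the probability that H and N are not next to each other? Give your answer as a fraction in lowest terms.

There are 13! = 6227020800 arrangements.
Arrangements with H and N adjacent: 2·12! = 958003200.
So not adjacent: 6227020800 − 958003200 = 5269017600, probability 5269017600/6227020800 = 11/13.

11/13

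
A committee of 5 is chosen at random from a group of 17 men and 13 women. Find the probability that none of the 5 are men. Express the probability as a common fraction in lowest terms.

11/1218

There are C(30,5) = 142506 possible selections.
Selections with no men (all women): C(13,5) = 1287.
Probability = 1287/142506 = 11/1218.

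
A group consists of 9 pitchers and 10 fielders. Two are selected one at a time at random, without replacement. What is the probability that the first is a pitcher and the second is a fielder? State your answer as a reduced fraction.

5/19

Multiply the conditional probabilities at each draw: 9/19 · 10/18 = 90/342 = 5/19.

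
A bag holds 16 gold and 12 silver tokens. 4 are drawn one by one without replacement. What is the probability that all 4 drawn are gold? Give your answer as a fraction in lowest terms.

4/45

Multiply the conditional probabilities at each draw: 16/28 · 15/27 · 14/26 · 13/25 = 43680/491400 = 4/45.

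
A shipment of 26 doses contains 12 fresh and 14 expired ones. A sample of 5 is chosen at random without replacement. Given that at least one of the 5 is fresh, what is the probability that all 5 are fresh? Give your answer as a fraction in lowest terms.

Work in counts. Selections with at least one fresh: C(26,5) − C(14,5) = 65780 − 2002 = 63778.
Of those, selections where all 5 are fresh: C(12,5) = 792.
Conditional probability = 792/63778 = 36/2899.

36/2899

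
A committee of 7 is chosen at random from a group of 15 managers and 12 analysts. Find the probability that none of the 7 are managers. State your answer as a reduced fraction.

There are C(27,7) = 888030 possible selections.
Selections with no managers (all analysts): C(12,7) = 792.
Probability = 792/888030 = 4/4485.

4/4485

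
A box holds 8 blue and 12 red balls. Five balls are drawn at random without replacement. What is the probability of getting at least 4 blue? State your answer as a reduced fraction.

56/969

There are C(20,5) = 15504 ways to choose the 5.
Favorable selections (at least 4 blue): C(8,4)·C(12,1) + C(8,5)·C(12,0) = 840 + 56 = 896.
Probability = 896/15504 = 56/969.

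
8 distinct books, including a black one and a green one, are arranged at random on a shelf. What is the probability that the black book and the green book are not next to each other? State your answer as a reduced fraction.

There are 8! = 40320 arrangements.
Arrangements with the black book and the green book adjacent: 2·7! = 10080.
So not adjacent: 40320 − 10080 = 30240, probability 30240/40320 = 3/4.

3/4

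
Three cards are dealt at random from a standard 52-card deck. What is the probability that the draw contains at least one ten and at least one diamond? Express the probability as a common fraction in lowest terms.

33/260

There are C(52,3) = 22100 possible draws.
By inclusion-exclusion on the complements, draws missing all tens or all diamonds: C(48,3) + C(39,3) − C(36,3) = 17296 + 9139 − 7140 = 19295.
So draws with at least one of each: 22100 − 19295 = 2805, probability 2805/22100 = 33/260.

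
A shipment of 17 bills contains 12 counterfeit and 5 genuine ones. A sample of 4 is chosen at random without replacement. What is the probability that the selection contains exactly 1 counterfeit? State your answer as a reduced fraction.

6/119

Total number of selections: C(17,4) = 2380.
Selections with exactly 1 counterfeit: choose 1 of the 12 counterfeit and 3 of the 5 genuine, C(12,1)·C(5,3) = 12·10 = 120.
Probability = 120/2380 = 6/119.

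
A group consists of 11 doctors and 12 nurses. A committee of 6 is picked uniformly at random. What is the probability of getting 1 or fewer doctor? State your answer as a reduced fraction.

There are C(23,6) = 100947 ways to choose the 6.
Favorable selections (1 or fewer doctor): C(11,0)·C(12,6) + C(11,1)·C(12,5) = 924 + 8712 = 9636.
Probability = 9636/100947 = 292/3059.

292/3059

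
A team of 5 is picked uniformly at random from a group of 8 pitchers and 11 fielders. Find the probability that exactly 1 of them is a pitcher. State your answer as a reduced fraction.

220/969

Total number of selections: C(19,5) = 11628.
Selections with exactly 1 pitcher: choose 1 of the 8 pitchers and 4 of the 11 fielders, C(8,1)·C(11,4) = 8·330 = 2640.
Probability = 2640/11628 = 220/969.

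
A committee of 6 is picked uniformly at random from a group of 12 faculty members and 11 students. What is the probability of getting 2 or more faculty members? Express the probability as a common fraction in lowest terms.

411/437

There are C(23,6) = 100947 ways to choose the 6.
Favorable selections (2 or more faculty members): C(12,2)·C(11,4) + C(12,3)·C(11,3) + C(12,4)·C(11,2) + C(12,5)·C(11,1) + C(12,6)·C(11,0) = 21780 + 36300 + 27225 + 8712 + 924 = 94941.
Probability = 94941/100947 = 411/437.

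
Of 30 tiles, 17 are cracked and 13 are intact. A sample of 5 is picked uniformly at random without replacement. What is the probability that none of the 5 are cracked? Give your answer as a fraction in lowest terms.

There are C(30,5) = 142506 possible selections.
Selections with no cracked (all intact): C(13,5) = 1287.
Probability = 1287/142506 = 11/1218.

11/1218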